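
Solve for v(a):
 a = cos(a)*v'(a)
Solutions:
 v(a) = C1 + Integral(a/cos(a), a)


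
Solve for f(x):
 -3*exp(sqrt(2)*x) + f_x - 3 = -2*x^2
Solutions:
 f(x) = C1 - 2*x^3/3 + 3*x + 3*sqrt(2)*exp(sqrt(2)*x)/2


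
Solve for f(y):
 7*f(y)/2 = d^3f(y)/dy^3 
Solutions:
 f(y) = C3*exp(2^(2/3)*7^(1/3)*y/2) + (C1*sin(2^(2/3)*sqrt(3)*7^(1/3)*y/4) + C2*cos(2^(2/3)*sqrt(3)*7^(1/3)*y/4))*exp(-2^(2/3)*7^(1/3)*y/4)


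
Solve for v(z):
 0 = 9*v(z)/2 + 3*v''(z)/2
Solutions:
 v(z) = C1*sin(sqrt(3)*z) + C2*cos(sqrt(3)*z)


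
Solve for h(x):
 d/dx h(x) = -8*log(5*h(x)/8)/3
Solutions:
 -3*Integral(1/(-log(_y) - log(5) + 3*log(2)), (_y, h(x)))/8 = C1 - x


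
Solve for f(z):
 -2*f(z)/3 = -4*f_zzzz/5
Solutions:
 f(z) = C1*exp(-5^(1/4)*6^(3/4)*z/6) + C2*exp(5^(1/4)*6^(3/4)*z/6) + C3*sin(5^(1/4)*6^(3/4)*z/6) + C4*cos(5^(1/4)*6^(3/4)*z/6)


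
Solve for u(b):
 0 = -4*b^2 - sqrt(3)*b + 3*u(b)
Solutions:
 u(b) = b*(4*b + sqrt(3))/3


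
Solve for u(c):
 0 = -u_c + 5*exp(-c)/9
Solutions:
 u(c) = C1 - 5*exp(-c)/9


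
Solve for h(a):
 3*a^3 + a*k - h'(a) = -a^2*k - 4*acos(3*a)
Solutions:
 h(a) = C1 + 3*a^4/4 + a^3*k/3 + a^2*k/2 + 4*a*acos(3*a) - 4*sqrt(1 - 9*a^2)/3


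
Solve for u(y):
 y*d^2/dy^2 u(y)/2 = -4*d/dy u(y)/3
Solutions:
 u(y) = C1 + C2/y^(5/3)


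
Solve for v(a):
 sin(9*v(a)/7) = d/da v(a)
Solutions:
 -a + 7*log(cos(9*v(a)/7) - 1)/18 - 7*log(cos(9*v(a)/7) + 1)/18 = C1


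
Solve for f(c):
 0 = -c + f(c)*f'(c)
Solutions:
 f(c) = -sqrt(C1 + c^2)
 f(c) = sqrt(C1 + c^2)


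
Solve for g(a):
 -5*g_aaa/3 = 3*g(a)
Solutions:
 g(a) = C3*exp(-15^(2/3)*a/5) + (C1*sin(3*3^(1/6)*5^(2/3)*a/10) + C2*cos(3*3^(1/6)*5^(2/3)*a/10))*exp(15^(2/3)*a/10)


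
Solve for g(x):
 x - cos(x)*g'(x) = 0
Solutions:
 g(x) = C1 + Integral(x/cos(x), x)


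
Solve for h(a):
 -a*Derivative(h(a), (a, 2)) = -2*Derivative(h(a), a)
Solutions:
 h(a) = C1 + C2*a^3


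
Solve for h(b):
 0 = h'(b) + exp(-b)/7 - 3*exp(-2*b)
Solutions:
 h(b) = C1 + exp(-b)/7 - 3*exp(-2*b)/2


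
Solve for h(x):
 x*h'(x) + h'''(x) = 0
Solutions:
 h(x) = C1 + Integral(C2*airyai(-x) + C3*airybi(-x), x)


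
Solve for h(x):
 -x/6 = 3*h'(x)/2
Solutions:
 h(x) = C1 - x^2/18


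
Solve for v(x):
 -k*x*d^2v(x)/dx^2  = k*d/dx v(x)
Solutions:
 v(x) = C1 + C2*log(x)


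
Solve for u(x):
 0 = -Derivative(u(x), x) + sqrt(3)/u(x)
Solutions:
 u(x) = -sqrt(C1 + 2*sqrt(3)*x)
 u(x) = sqrt(C1 + 2*sqrt(3)*x)


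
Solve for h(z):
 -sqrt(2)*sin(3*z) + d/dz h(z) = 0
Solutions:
 h(z) = C1 - sqrt(2)*cos(3*z)/3


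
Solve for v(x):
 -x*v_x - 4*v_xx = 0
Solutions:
 v(x) = C1 + C2*erf(sqrt(2)*x/4)


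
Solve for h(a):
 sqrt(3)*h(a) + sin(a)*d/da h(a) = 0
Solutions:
 h(a) = C1*(cos(a) + 1)^(sqrt(3)/2)/(cos(a) - 1)^(sqrt(3)/2)


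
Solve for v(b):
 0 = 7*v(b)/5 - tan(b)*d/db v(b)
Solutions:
 v(b) = C1*sin(b)^(7/5)


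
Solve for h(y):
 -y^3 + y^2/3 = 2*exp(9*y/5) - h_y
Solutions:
 h(y) = C1 + y^4/4 - y^3/9 + 10*exp(9*y/5)/9


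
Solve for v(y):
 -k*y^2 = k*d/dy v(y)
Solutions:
 v(y) = C1 - y^3/3


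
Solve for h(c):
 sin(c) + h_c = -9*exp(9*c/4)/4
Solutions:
 h(c) = C1 - exp(c)^(9/4) + cos(c)


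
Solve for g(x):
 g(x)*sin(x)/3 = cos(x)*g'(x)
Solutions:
 g(x) = C1/cos(x)^(1/3)


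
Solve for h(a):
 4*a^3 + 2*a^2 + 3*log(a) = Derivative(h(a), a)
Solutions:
 h(a) = C1 + a^4 + 2*a^3/3 + 3*a*log(a) - 3*a


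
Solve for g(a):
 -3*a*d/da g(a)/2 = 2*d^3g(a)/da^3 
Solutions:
 g(a) = C1 + Integral(C2*airyai(-6^(1/3)*a/2) + C3*airybi(-6^(1/3)*a/2), a)


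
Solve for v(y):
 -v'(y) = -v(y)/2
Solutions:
 v(y) = C1*exp(y/2)


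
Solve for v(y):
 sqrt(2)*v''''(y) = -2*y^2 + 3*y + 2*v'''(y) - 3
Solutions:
 v(y) = C1 + C2*y + C3*y^2 + C4*exp(sqrt(2)*y) + y^5/60 + y^4*(-3 + 2*sqrt(2))/48 + y^3*(10 - 3*sqrt(2))/24


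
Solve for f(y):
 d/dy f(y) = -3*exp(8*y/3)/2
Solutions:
 f(y) = C1 - 9*exp(8*y/3)/16


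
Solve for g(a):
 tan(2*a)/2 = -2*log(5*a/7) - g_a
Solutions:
 g(a) = C1 - 2*a*log(a) - 2*a*log(5) + 2*a + 2*a*log(7) + log(cos(2*a))/4


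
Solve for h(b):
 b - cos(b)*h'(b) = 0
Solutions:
 h(b) = C1 + Integral(b/cos(b), b)


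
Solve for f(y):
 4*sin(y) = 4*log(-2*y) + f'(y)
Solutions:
 f(y) = C1 - 4*y*log(-y) - 4*y*log(2) + 4*y - 4*cos(y)


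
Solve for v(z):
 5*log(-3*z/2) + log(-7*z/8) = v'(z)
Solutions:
 v(z) = C1 + 6*z*log(-z) + z*(-6 - 8*log(2) + log(1701))


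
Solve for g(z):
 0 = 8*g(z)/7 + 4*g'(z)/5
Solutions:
 g(z) = C1*exp(-10*z/7)


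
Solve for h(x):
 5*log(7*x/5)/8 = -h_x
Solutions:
 h(x) = C1 - 5*x*log(x)/8 - 5*x*log(7)/8 + 5*x/8 + 5*x*log(5)/8


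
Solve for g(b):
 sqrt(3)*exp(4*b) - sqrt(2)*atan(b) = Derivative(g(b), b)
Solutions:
 g(b) = C1 - sqrt(2)*(b*atan(b) - log(b^2 + 1)/2) + sqrt(3)*exp(4*b)/4


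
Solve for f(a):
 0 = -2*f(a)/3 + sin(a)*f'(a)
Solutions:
 f(a) = C1*(cos(a) - 1)^(1/3)/(cos(a) + 1)^(1/3)


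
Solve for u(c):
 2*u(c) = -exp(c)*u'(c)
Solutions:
 u(c) = C1*exp(2*exp(-c))


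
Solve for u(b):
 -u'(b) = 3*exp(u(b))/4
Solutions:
 u(b) = log(1/(C1 + 3*b)) + 2*log(2)


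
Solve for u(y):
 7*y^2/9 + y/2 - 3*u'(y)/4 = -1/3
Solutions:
 u(y) = C1 + 28*y^3/81 + y^2/3 + 4*y/9


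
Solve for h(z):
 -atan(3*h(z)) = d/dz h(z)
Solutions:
 Integral(1/atan(3*_y), (_y, h(z))) = C1 - z


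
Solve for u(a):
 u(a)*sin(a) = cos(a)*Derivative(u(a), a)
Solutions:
 u(a) = C1/cos(a)


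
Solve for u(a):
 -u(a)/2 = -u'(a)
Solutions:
 u(a) = C1*exp(a/2)


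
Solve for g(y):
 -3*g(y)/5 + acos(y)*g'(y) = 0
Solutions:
 g(y) = C1*exp(3*Integral(1/acos(y), y)/5)


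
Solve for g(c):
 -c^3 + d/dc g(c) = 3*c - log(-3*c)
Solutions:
 g(c) = C1 + c^4/4 + 3*c^2/2 - c*log(-c) + c*(1 - log(3))


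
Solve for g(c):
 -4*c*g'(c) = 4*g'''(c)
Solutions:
 g(c) = C1 + Integral(C2*airyai(-c) + C3*airybi(-c), c)


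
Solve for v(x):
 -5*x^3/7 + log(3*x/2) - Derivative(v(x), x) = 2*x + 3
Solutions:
 v(x) = C1 - 5*x^4/28 - x^2 + x*log(x) - 4*x + x*log(3/2)


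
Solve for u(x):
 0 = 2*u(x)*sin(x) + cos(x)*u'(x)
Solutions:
 u(x) = C1*cos(x)^2


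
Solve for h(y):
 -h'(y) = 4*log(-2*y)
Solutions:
 h(y) = C1 - 4*y*log(-y) + 4*y*(1 - log(2))


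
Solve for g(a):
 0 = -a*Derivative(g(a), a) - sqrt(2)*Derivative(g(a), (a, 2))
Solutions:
 g(a) = C1 + C2*erf(2^(1/4)*a/2)


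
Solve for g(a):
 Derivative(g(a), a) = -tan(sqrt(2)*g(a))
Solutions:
 g(a) = sqrt(2)*(pi - asin(C1*exp(-sqrt(2)*a)))/2
 g(a) = sqrt(2)*asin(C1*exp(-sqrt(2)*a))/2


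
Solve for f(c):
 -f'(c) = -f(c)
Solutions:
 f(c) = C1*exp(c)


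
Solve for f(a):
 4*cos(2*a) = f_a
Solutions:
 f(a) = C1 + 2*sin(2*a)


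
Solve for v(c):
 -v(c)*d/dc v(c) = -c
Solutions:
 v(c) = -sqrt(C1 + c^2)
 v(c) = sqrt(C1 + c^2)


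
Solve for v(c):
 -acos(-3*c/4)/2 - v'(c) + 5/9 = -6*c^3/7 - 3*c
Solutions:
 v(c) = C1 + 3*c^4/14 + 3*c^2/2 - c*acos(-3*c/4)/2 + 5*c/9 - sqrt(16 - 9*c^2)/6


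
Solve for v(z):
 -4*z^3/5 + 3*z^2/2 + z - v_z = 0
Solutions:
 v(z) = C1 - z^4/5 + z^3/2 + z^2/2


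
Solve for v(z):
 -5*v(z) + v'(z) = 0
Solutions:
 v(z) = C1*exp(5*z)


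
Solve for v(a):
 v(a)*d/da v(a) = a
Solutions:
 v(a) = -sqrt(C1 + a^2)
 v(a) = sqrt(C1 + a^2)


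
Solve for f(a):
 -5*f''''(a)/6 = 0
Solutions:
 f(a) = C1 + C2*a + C3*a^2 + C4*a^3


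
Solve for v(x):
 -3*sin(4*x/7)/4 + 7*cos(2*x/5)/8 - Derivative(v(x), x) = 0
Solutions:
 v(x) = C1 + 35*sin(2*x/5)/16 + 21*cos(4*x/7)/16


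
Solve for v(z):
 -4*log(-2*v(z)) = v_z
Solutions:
 Integral(1/(log(-_y) + log(2)), (_y, v(z)))/4 = C1 - z


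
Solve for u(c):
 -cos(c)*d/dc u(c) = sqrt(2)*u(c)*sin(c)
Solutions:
 u(c) = C1*cos(c)^(sqrt(2))


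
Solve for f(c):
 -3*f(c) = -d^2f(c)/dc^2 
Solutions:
 f(c) = C1*exp(-sqrt(3)*c) + C2*exp(sqrt(3)*c)


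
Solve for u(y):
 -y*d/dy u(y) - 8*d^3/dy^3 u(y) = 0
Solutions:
 u(y) = C1 + Integral(C2*airyai(-y/2) + C3*airybi(-y/2), y)


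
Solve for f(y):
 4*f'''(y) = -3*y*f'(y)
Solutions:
 f(y) = C1 + Integral(C2*airyai(-6^(1/3)*y/2) + C3*airybi(-6^(1/3)*y/2), y)


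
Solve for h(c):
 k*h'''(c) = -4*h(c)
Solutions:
 h(c) = C1*exp(2^(2/3)*c*(-1/k)^(1/3)) + C2*exp(2^(2/3)*c*(-1/k)^(1/3)*(-1 + sqrt(3)*I)/2) + C3*exp(-2^(2/3)*c*(-1/k)^(1/3)*(1 + sqrt(3)*I)/2)


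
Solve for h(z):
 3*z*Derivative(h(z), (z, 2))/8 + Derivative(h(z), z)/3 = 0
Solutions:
 h(z) = C1 + C2*z^(1/9)


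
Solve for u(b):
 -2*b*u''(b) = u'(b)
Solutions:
 u(b) = C1 + C2*sqrt(b)


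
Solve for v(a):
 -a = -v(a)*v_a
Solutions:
 v(a) = -sqrt(C1 + a^2)
 v(a) = sqrt(C1 + a^2)


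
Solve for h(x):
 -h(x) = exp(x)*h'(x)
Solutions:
 h(x) = C1*exp(exp(-x))


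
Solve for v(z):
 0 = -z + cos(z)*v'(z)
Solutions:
 v(z) = C1 + Integral(z/cos(z), z)


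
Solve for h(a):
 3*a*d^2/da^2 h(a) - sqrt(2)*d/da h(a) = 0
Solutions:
 h(a) = C1 + C2*a^(sqrt(2)/3 + 1)


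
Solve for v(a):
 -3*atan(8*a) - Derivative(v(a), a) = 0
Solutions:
 v(a) = C1 - 3*a*atan(8*a) + 3*log(64*a^2 + 1)/16


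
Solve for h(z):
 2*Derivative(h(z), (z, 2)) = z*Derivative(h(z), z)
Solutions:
 h(z) = C1 + C2*erfi(z/2)


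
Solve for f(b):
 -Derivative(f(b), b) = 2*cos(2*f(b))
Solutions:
 f(b) = -asin((C1 + exp(8*b))/(C1 - exp(8*b)))/2 + pi/2
 f(b) = asin((C1 + exp(8*b))/(C1 - exp(8*b)))/2


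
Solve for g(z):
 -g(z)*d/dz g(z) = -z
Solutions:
 g(z) = -sqrt(C1 + z^2)
 g(z) = sqrt(C1 + z^2)


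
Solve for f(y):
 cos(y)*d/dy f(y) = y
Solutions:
 f(y) = C1 + Integral(y/cos(y), y)


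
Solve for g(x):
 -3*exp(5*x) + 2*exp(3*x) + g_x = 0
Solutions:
 g(x) = C1 + 3*exp(5*x)/5 - 2*exp(3*x)/3


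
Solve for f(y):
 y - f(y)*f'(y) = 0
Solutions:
 f(y) = -sqrt(C1 + y^2)
 f(y) = sqrt(C1 + y^2)


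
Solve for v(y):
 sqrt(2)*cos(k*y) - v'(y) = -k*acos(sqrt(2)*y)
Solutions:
 v(y) = C1 + k*(y*acos(sqrt(2)*y) - sqrt(2)*sqrt(1 - 2*y^2)/2) + sqrt(2)*Piecewise((sin(k*y)/k, Ne(k, 0)), (y, True))


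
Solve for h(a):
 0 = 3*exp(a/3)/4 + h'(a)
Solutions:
 h(a) = C1 - 9*exp(a/3)/4


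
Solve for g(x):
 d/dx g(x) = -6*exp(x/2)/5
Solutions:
 g(x) = C1 - 12*exp(x/2)/5


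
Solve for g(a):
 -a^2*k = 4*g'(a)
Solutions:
 g(a) = C1 - a^3*k/12


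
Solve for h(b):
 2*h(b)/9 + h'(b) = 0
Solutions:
 h(b) = C1*exp(-2*b/9)


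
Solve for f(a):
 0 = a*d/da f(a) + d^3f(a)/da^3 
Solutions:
 f(a) = C1 + Integral(C2*airyai(-a) + C3*airybi(-a), a)


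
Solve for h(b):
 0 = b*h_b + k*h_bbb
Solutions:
 h(b) = C1 + Integral(C2*airyai(b*(-1/k)^(1/3)) + C3*airybi(b*(-1/k)^(1/3)), b)


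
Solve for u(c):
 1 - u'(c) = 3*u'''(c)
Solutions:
 u(c) = C1 + C2*sin(sqrt(3)*c/3) + C3*cos(sqrt(3)*c/3) + c


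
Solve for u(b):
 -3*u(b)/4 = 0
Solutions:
 u(b) = 0


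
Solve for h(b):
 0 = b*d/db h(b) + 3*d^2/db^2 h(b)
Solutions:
 h(b) = C1 + C2*erf(sqrt(6)*b/6)


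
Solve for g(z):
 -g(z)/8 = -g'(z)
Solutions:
 g(z) = C1*exp(z/8)


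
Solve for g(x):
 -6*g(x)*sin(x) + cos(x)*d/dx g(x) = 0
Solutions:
 g(x) = C1/cos(x)^6


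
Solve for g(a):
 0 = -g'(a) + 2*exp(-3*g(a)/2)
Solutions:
 g(a) = 2*log(C1 + 3*a)/3
 g(a) = 2*log((-1 - sqrt(3)*I)*(C1 + 3*a)^(1/3)/2)
 g(a) = 2*log((-1 + sqrt(3)*I)*(C1 + 3*a)^(1/3)/2)


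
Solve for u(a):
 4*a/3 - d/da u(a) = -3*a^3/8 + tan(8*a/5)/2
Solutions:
 u(a) = C1 + 3*a^4/32 + 2*a^2/3 + 5*log(cos(8*a/5))/16


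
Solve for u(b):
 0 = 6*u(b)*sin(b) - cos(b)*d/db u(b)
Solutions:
 u(b) = C1/cos(b)^6


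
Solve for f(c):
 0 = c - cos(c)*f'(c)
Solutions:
 f(c) = C1 + Integral(c/cos(c), c)


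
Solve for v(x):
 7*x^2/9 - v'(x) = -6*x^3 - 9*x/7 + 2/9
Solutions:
 v(x) = C1 + 3*x^4/2 + 7*x^3/27 + 9*x^2/14 - 2*x/9


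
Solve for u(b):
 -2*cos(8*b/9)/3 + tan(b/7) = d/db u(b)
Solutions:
 u(b) = C1 - 7*log(cos(b/7)) - 3*sin(8*b/9)/4


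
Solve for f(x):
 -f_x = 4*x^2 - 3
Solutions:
 f(x) = C1 - 4*x^3/3 + 3*x


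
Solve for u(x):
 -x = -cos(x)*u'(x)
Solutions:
 u(x) = C1 + Integral(x/cos(x), x)


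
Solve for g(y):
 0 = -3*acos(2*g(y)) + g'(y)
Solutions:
 Integral(1/acos(2*_y), (_y, g(y))) = C1 + 3*y


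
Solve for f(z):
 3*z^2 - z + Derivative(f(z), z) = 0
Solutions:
 f(z) = C1 - z^3 + z^2/2


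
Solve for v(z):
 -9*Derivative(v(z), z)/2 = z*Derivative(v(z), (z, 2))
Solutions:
 v(z) = C1 + C2/z^(7/2)


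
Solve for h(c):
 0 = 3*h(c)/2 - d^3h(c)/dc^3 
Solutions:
 h(c) = C3*exp(2^(2/3)*3^(1/3)*c/2) + (C1*sin(2^(2/3)*3^(5/6)*c/4) + C2*cos(2^(2/3)*3^(5/6)*c/4))*exp(-2^(2/3)*3^(1/3)*c/4)


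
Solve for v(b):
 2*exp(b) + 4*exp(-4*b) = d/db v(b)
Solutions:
 v(b) = C1 + 2*exp(b) - exp(-4*b)


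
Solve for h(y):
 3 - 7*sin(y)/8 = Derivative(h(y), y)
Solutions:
 h(y) = C1 + 3*y + 7*cos(y)/8


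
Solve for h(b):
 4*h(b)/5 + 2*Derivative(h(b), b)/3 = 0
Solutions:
 h(b) = C1*exp(-6*b/5)


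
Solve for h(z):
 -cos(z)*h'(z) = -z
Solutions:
 h(z) = C1 + Integral(z/cos(z), z)


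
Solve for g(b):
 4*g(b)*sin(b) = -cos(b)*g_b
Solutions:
 g(b) = C1*cos(b)^4


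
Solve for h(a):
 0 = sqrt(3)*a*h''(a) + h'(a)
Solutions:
 h(a) = C1 + C2*a^(1 - sqrt(3)/3)


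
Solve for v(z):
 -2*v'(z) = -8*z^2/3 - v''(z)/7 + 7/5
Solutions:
 v(z) = C1 + C2*exp(14*z) + 4*z^3/9 + 2*z^2/21 - 1009*z/1470


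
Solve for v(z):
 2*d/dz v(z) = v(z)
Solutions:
 v(z) = C1*exp(z/2)


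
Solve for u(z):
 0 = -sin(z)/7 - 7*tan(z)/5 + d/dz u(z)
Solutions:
 u(z) = C1 - 7*log(cos(z))/5 - cos(z)/7


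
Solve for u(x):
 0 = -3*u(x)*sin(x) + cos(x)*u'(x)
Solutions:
 u(x) = C1/cos(x)^3


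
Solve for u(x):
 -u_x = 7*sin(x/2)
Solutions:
 u(x) = C1 + 14*cos(x/2)


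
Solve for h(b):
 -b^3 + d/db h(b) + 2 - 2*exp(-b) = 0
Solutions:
 h(b) = C1 + b^4/4 - 2*b - 2*exp(-b)


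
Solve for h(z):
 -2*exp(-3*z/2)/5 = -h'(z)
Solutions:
 h(z) = C1 - 4*exp(-3*z/2)/15


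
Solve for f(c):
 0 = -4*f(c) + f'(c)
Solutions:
 f(c) = C1*exp(4*c)


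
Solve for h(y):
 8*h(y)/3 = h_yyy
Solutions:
 h(y) = C3*exp(2*3^(2/3)*y/3) + (C1*sin(3^(1/6)*y) + C2*cos(3^(1/6)*y))*exp(-3^(2/3)*y/3)


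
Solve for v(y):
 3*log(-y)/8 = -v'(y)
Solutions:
 v(y) = C1 - 3*y*log(-y)/8 + 3*y/8


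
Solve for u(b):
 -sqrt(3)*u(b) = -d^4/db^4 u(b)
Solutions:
 u(b) = C1*exp(-3^(1/8)*b) + C2*exp(3^(1/8)*b) + C3*sin(3^(1/8)*b) + C4*cos(3^(1/8)*b)


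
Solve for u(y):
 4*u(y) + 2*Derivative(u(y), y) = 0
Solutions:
 u(y) = C1*exp(-2*y)


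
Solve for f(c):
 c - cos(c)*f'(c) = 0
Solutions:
 f(c) = C1 + Integral(c/cos(c), c)


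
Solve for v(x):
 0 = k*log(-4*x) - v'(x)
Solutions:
 v(x) = C1 + k*x*log(-x) + k*x*(-1 + 2*log(2))


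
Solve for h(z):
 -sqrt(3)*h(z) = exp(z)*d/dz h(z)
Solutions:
 h(z) = C1*exp(sqrt(3)*exp(-z))


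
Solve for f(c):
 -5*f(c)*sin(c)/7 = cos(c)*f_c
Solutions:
 f(c) = C1*cos(c)^(5/7)


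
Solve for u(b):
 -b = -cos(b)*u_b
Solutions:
 u(b) = C1 + Integral(b/cos(b), b)


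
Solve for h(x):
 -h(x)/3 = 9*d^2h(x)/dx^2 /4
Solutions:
 h(x) = C1*sin(2*sqrt(3)*x/9) + C2*cos(2*sqrt(3)*x/9)


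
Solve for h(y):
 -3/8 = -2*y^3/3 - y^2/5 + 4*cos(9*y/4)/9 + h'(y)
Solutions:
 h(y) = C1 + y^4/6 + y^3/15 - 3*y/8 - 16*sin(9*y/4)/81


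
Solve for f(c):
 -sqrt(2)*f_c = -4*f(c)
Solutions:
 f(c) = C1*exp(2*sqrt(2)*c)


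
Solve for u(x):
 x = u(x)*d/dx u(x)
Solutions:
 u(x) = -sqrt(C1 + x^2)
 u(x) = sqrt(C1 + x^2)


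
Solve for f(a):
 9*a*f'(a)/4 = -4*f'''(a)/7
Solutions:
 f(a) = C1 + Integral(C2*airyai(-2^(2/3)*63^(1/3)*a/4) + C3*airybi(-2^(2/3)*63^(1/3)*a/4), a)


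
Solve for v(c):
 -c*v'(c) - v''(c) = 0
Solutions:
 v(c) = C1 + C2*erf(sqrt(2)*c/2)


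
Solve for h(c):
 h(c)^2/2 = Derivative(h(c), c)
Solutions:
 h(c) = -2/(C1 + c)


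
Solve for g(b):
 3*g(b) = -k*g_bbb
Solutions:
 g(b) = C1*exp(3^(1/3)*b*(-1/k)^(1/3)) + C2*exp(b*(-1/k)^(1/3)*(-3^(1/3) + 3^(5/6)*I)/2) + C3*exp(-b*(-1/k)^(1/3)*(3^(1/3) + 3^(5/6)*I)/2)


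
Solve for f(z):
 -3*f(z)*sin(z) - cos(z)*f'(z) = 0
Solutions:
 f(z) = C1*cos(z)^3


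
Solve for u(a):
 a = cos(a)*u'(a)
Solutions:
 u(a) = C1 + Integral(a/cos(a), a)


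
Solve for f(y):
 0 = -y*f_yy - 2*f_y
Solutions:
 f(y) = C1 + C2/y


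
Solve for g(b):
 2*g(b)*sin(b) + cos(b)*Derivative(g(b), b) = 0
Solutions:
 g(b) = C1*cos(b)^2


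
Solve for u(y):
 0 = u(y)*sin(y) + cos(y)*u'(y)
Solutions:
 u(y) = C1*cos(y)


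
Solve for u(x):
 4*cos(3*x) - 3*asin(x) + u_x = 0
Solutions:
 u(x) = C1 + 3*x*asin(x) + 3*sqrt(1 - x^2) - 4*sin(3*x)/3


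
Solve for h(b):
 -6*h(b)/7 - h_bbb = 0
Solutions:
 h(b) = C3*exp(-6^(1/3)*7^(2/3)*b/7) + (C1*sin(2^(1/3)*3^(5/6)*7^(2/3)*b/14) + C2*cos(2^(1/3)*3^(5/6)*7^(2/3)*b/14))*exp(6^(1/3)*7^(2/3)*b/14)


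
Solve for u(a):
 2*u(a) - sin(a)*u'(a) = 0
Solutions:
 u(a) = C1*(cos(a) - 1)/(cos(a) + 1)


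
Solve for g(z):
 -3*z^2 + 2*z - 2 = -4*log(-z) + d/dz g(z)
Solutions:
 g(z) = C1 - z^3 + z^2 + 4*z*log(-z) - 6*z


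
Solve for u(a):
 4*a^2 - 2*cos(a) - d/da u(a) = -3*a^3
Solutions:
 u(a) = C1 + 3*a^4/4 + 4*a^3/3 - 2*sin(a)


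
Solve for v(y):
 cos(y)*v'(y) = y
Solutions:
 v(y) = C1 + Integral(y/cos(y), y)


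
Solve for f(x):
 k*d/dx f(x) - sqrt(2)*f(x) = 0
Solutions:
 f(x) = C1*exp(sqrt(2)*x/k)


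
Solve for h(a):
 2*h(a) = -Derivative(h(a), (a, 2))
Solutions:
 h(a) = C1*sin(sqrt(2)*a) + C2*cos(sqrt(2)*a)


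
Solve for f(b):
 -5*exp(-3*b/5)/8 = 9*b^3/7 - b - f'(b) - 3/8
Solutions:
 f(b) = C1 + 9*b^4/28 - b^2/2 - 3*b/8 - 25*exp(-3*b/5)/24


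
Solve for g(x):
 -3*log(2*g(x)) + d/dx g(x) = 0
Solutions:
 -Integral(1/(log(_y) + log(2)), (_y, g(x)))/3 = C1 - x


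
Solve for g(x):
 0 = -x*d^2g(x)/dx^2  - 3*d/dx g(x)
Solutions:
 g(x) = C1 + C2/x^2


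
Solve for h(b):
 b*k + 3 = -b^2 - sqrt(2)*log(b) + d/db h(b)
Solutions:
 h(b) = C1 + b^3/3 + b^2*k/2 + sqrt(2)*b*log(b) - sqrt(2)*b + 3*b


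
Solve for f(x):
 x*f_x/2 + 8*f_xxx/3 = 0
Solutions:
 f(x) = C1 + Integral(C2*airyai(-2^(2/3)*3^(1/3)*x/4) + C3*airybi(-2^(2/3)*3^(1/3)*x/4), x)


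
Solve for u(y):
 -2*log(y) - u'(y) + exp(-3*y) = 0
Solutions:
 u(y) = C1 - 2*y*log(y) + 2*y - exp(-3*y)/3


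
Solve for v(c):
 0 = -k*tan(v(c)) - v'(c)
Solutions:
 v(c) = pi - asin(C1*exp(-c*k))
 v(c) = asin(C1*exp(-c*k))


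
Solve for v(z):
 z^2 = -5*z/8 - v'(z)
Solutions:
 v(z) = C1 - z^3/3 - 5*z^2/16


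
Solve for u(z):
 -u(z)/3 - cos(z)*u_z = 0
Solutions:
 u(z) = C1*(sin(z) - 1)^(1/6)/(sin(z) + 1)^(1/6)


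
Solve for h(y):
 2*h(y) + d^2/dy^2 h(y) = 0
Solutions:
 h(y) = C1*sin(sqrt(2)*y) + C2*cos(sqrt(2)*y)


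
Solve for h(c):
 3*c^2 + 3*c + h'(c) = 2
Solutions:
 h(c) = C1 - c^3 - 3*c^2/2 + 2*c


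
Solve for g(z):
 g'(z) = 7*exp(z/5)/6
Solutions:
 g(z) = C1 + 35*exp(z/5)/6


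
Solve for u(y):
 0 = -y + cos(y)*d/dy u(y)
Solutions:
 u(y) = C1 + Integral(y/cos(y), y)


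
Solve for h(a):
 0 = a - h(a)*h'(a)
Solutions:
 h(a) = -sqrt(C1 + a^2)
 h(a) = sqrt(C1 + a^2)


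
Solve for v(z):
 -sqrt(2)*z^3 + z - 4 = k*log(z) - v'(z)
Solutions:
 v(z) = C1 + k*z*log(z) - k*z + sqrt(2)*z^4/4 - z^2/2 + 4*z


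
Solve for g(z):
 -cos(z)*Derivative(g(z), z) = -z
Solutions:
 g(z) = C1 + Integral(z/cos(z), z)


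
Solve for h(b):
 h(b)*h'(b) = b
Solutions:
 h(b) = -sqrt(C1 + b^2)
 h(b) = sqrt(C1 + b^2)


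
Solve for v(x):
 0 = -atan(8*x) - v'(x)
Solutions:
 v(x) = C1 - x*atan(8*x) + log(64*x^2 + 1)/16


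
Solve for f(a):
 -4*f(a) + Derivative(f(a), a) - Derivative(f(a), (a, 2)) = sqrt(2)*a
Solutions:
 f(a) = -sqrt(2)*a/4 + (C1*sin(sqrt(15)*a/2) + C2*cos(sqrt(15)*a/2))*exp(a/2) - sqrt(2)/16


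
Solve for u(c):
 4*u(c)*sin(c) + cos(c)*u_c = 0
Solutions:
 u(c) = C1*cos(c)^4


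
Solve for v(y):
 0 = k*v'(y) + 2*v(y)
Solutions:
 v(y) = C1*exp(-2*y/k)


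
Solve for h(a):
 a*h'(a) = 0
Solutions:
 h(a) = C1


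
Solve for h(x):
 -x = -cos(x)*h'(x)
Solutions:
 h(x) = C1 + Integral(x/cos(x), x)


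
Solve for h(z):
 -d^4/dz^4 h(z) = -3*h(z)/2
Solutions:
 h(z) = C1*exp(-2^(3/4)*3^(1/4)*z/2) + C2*exp(2^(3/4)*3^(1/4)*z/2) + C3*sin(2^(3/4)*3^(1/4)*z/2) + C4*cos(2^(3/4)*3^(1/4)*z/2)


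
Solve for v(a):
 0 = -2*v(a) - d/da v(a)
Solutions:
 v(a) = C1*exp(-2*a)


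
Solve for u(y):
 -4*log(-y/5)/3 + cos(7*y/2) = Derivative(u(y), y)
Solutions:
 u(y) = C1 - 4*y*log(-y)/3 + 4*y/3 + 4*y*log(5)/3 + 2*sin(7*y/2)/7


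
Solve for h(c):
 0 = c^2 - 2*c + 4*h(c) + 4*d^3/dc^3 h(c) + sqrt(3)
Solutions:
 h(c) = C3*exp(-c) - c^2/4 + c/2 + (C1*sin(sqrt(3)*c/2) + C2*cos(sqrt(3)*c/2))*exp(c/2) - sqrt(3)/4


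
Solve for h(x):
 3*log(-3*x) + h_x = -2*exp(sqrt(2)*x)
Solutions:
 h(x) = C1 - 3*x*log(-x) + 3*x*(1 - log(3)) - sqrt(2)*exp(sqrt(2)*x)


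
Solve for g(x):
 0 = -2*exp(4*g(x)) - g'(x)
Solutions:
 g(x) = log(-I*(1/(C1 + 8*x))^(1/4))
 g(x) = log(I*(1/(C1 + 8*x))^(1/4))
 g(x) = log(-(1/(C1 + 8*x))^(1/4))
 g(x) = log(1/(C1 + 8*x))/4


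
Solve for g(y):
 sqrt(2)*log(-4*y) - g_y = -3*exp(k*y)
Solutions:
 g(y) = C1 + sqrt(2)*y*log(-y) + sqrt(2)*y*(-1 + 2*log(2)) + Piecewise((3*exp(k*y)/k, Ne(k, 0)), (3*y, True))


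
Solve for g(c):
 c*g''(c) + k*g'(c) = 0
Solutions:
 g(c) = C1 + c^(1 - re(k))*(C2*sin(log(c)*Abs(im(k))) + C3*cos(log(c)*im(k)))


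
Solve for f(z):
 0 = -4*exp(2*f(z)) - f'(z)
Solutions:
 f(z) = log(-sqrt(-1/(C1 - 4*z))) - log(2)/2
 f(z) = log(-1/(C1 - 4*z))/2 - log(2)/2


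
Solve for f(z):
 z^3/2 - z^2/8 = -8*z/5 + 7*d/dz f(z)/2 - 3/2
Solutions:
 f(z) = C1 + z^4/28 - z^3/84 + 8*z^2/35 + 3*z/7


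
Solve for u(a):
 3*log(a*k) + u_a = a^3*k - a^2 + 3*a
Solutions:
 u(a) = C1 + a^4*k/4 - a^3/3 + 3*a^2/2 - 3*a*log(a*k) + 3*a


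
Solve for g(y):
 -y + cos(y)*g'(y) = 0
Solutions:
 g(y) = C1 + Integral(y/cos(y), y)


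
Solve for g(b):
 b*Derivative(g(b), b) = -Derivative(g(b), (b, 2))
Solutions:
 g(b) = C1 + C2*erf(sqrt(2)*b/2)


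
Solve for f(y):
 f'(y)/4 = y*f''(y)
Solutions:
 f(y) = C1 + C2*y^(5/4)


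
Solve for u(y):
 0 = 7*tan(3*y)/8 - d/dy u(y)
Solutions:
 u(y) = C1 - 7*log(cos(3*y))/24


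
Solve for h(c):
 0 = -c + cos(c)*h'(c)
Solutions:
 h(c) = C1 + Integral(c/cos(c), c)


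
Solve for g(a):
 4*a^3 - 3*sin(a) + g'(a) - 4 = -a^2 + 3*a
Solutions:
 g(a) = C1 - a^4 - a^3/3 + 3*a^2/2 + 4*a - 3*cos(a)


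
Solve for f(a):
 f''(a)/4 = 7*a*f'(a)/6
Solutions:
 f(a) = C1 + C2*erfi(sqrt(21)*a/3)


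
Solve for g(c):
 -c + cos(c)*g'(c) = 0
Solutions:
 g(c) = C1 + Integral(c/cos(c), c)


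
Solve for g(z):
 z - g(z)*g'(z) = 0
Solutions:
 g(z) = -sqrt(C1 + z^2)
 g(z) = sqrt(C1 + z^2)


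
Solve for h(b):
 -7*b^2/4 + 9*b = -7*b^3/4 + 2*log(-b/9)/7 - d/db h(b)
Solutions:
 h(b) = C1 - 7*b^4/16 + 7*b^3/12 - 9*b^2/2 + 2*b*log(-b)/7 + 2*b*(-2*log(3) - 1)/7


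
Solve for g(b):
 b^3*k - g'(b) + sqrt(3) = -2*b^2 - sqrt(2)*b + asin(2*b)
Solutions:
 g(b) = C1 + b^4*k/4 + 2*b^3/3 + sqrt(2)*b^2/2 - b*asin(2*b) + sqrt(3)*b - sqrt(1 - 4*b^2)/2


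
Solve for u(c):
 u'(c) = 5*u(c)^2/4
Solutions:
 u(c) = -4/(C1 + 5*c)


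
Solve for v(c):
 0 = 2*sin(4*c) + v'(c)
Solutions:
 v(c) = C1 + cos(4*c)/2


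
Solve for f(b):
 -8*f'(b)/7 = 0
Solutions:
 f(b) = C1


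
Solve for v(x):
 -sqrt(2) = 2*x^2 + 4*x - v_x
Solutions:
 v(x) = C1 + 2*x^3/3 + 2*x^2 + sqrt(2)*x


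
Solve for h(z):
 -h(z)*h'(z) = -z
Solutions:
 h(z) = -sqrt(C1 + z^2)
 h(z) = sqrt(C1 + z^2)


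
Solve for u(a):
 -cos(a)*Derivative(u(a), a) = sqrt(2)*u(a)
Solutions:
 u(a) = C1*(sin(a) - 1)^(sqrt(2)/2)/(sin(a) + 1)^(sqrt(2)/2)


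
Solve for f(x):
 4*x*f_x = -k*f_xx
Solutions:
 f(x) = C1 + C2*sqrt(k)*erf(sqrt(2)*x*sqrt(1/k))


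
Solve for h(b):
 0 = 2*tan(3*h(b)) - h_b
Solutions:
 h(b) = -asin(C1*exp(6*b))/3 + pi/3
 h(b) = asin(C1*exp(6*b))/3


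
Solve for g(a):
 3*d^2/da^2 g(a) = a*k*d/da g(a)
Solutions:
 g(a) = Piecewise((-sqrt(6)*sqrt(pi)*C1*erf(sqrt(6)*a*sqrt(-k)/6)/(2*sqrt(-k)) - C2, (k > 0) | (k < 0)), (-C1*a - C2, True))


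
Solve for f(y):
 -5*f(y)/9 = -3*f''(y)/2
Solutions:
 f(y) = C1*exp(-sqrt(30)*y/9) + C2*exp(sqrt(30)*y/9)


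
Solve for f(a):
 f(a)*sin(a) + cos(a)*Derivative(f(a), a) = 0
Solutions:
 f(a) = C1*cos(a)


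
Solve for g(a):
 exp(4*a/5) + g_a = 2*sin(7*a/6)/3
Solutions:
 g(a) = C1 - 5*exp(4*a/5)/4 - 4*cos(7*a/6)/7


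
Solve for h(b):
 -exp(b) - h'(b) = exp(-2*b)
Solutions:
 h(b) = C1 - exp(b) + exp(-2*b)/2


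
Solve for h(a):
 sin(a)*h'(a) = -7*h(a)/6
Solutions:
 h(a) = C1*(cos(a) + 1)^(7/12)/(cos(a) - 1)^(7/12)


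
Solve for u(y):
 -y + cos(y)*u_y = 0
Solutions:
 u(y) = C1 + Integral(y/cos(y), y)


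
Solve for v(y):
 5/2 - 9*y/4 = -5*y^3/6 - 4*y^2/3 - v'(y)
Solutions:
 v(y) = C1 - 5*y^4/24 - 4*y^3/9 + 9*y^2/8 - 5*y/2


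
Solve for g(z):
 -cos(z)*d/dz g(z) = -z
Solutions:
 g(z) = C1 + Integral(z/cos(z), z)


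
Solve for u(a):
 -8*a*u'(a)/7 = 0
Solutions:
 u(a) = C1


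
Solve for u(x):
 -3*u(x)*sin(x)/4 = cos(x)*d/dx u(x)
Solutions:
 u(x) = C1*cos(x)^(3/4)


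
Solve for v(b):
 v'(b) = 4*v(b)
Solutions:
 v(b) = C1*exp(4*b)


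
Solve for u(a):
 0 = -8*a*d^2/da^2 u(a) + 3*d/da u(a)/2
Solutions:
 u(a) = C1 + C2*a^(19/16)


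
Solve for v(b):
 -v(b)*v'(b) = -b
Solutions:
 v(b) = -sqrt(C1 + b^2)
 v(b) = sqrt(C1 + b^2)


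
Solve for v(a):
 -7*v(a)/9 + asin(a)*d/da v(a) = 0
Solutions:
 v(a) = C1*exp(7*Integral(1/asin(a), a)/9)


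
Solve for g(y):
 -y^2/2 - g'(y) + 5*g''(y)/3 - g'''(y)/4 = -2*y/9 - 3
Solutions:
 g(y) = C1 + C2*exp(2*y/3) + C3*exp(6*y) - y^3/6 - 13*y^2/18 + 91*y/108


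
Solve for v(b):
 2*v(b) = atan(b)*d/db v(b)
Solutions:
 v(b) = C1*exp(2*Integral(1/atan(b), b))


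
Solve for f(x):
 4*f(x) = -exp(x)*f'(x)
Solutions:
 f(x) = C1*exp(4*exp(-x))


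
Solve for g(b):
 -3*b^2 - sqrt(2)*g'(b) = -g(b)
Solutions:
 g(b) = C1*exp(sqrt(2)*b/2) + 3*b^2 + 6*sqrt(2)*b + 12


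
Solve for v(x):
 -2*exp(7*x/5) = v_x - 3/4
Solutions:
 v(x) = C1 + 3*x/4 - 10*exp(7*x/5)/7


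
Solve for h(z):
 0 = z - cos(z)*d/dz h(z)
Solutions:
 h(z) = C1 + Integral(z/cos(z), z)


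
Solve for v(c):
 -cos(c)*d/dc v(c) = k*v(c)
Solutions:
 v(c) = C1*exp(k*(log(sin(c) - 1) - log(sin(c) + 1))/2)


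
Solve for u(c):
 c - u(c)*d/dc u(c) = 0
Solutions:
 u(c) = -sqrt(C1 + c^2)
 u(c) = sqrt(C1 + c^2)


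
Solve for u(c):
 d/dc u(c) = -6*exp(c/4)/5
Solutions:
 u(c) = C1 - 24*exp(c/4)/5


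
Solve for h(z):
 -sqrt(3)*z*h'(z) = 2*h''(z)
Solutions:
 h(z) = C1 + C2*erf(3^(1/4)*z/2)


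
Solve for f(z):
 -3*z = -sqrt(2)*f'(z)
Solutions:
 f(z) = C1 + 3*sqrt(2)*z^2/4


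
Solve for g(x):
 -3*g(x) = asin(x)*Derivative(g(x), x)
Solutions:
 g(x) = C1*exp(-3*Integral(1/asin(x), x))


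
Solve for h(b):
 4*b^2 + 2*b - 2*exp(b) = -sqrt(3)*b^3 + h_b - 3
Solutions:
 h(b) = C1 + sqrt(3)*b^4/4 + 4*b^3/3 + b^2 + 3*b - 2*exp(b)


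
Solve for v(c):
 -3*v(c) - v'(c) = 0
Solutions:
 v(c) = C1*exp(-3*c)


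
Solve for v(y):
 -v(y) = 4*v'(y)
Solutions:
 v(y) = C1*exp(-y/4)


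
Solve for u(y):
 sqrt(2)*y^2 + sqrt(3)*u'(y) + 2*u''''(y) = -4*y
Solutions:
 u(y) = C1 + C4*exp(-2^(2/3)*3^(1/6)*y/2) - sqrt(6)*y^3/9 - 2*sqrt(3)*y^2/3 + (C2*sin(6^(2/3)*y/4) + C3*cos(6^(2/3)*y/4))*exp(2^(2/3)*3^(1/6)*y/4)


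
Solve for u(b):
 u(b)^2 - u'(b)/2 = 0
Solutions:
 u(b) = -1/(C1 + 2*b)


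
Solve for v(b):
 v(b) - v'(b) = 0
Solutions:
 v(b) = C1*exp(b)


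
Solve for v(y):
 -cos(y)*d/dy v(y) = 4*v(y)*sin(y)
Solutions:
 v(y) = C1*cos(y)^4


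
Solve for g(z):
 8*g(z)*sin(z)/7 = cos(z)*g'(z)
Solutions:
 g(z) = C1/cos(z)^(8/7)


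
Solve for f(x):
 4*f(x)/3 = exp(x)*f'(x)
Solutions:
 f(x) = C1*exp(-4*exp(-x)/3)


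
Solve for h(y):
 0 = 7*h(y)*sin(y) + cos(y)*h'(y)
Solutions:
 h(y) = C1*cos(y)^7


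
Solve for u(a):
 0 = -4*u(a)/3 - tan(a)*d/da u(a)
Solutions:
 u(a) = C1/sin(a)^(4/3)


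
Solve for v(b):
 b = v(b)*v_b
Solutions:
 v(b) = -sqrt(C1 + b^2)
 v(b) = sqrt(C1 + b^2)


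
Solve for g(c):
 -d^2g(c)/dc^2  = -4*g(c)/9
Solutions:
 g(c) = C1*exp(-2*c/3) + C2*exp(2*c/3)


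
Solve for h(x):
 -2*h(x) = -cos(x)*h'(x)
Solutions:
 h(x) = C1*(sin(x) + 1)/(sin(x) - 1)


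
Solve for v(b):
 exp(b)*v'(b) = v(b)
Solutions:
 v(b) = C1*exp(-exp(-b))


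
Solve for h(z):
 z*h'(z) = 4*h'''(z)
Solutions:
 h(z) = C1 + Integral(C2*airyai(2^(1/3)*z/2) + C3*airybi(2^(1/3)*z/2), z)


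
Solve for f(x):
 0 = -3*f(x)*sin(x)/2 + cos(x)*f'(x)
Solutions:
 f(x) = C1/cos(x)^(3/2)


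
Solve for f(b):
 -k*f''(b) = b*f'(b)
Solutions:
 f(b) = C1 + C2*sqrt(k)*erf(sqrt(2)*b*sqrt(1/k)/2)


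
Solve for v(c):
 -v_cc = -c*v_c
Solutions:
 v(c) = C1 + C2*erfi(sqrt(2)*c/2)


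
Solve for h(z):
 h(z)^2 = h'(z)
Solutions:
 h(z) = -1/(C1 + z)


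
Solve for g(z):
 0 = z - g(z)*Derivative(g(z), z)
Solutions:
 g(z) = -sqrt(C1 + z^2)
 g(z) = sqrt(C1 + z^2)


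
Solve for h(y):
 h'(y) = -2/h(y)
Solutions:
 h(y) = -sqrt(C1 - 4*y)
 h(y) = sqrt(C1 - 4*y)


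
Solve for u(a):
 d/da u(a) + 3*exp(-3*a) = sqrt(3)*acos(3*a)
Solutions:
 u(a) = C1 + sqrt(3)*a*acos(3*a) - sqrt(3)*sqrt(1 - 9*a^2)/3 + exp(-3*a)


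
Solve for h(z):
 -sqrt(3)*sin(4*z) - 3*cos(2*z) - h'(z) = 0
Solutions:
 h(z) = C1 - 3*sin(2*z)/2 + sqrt(3)*cos(4*z)/4


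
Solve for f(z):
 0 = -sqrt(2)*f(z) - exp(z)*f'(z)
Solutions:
 f(z) = C1*exp(sqrt(2)*exp(-z))


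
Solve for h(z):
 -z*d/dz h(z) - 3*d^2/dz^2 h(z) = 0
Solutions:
 h(z) = C1 + C2*erf(sqrt(6)*z/6)


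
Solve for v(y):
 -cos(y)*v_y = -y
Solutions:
 v(y) = C1 + Integral(y/cos(y), y)


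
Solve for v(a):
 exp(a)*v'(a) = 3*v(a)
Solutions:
 v(a) = C1*exp(-3*exp(-a))


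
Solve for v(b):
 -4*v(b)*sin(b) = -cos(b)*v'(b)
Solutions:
 v(b) = C1/cos(b)^4


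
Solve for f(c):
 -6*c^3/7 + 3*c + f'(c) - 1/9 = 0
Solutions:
 f(c) = C1 + 3*c^4/14 - 3*c^2/2 + c/9


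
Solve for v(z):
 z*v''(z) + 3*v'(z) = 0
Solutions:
 v(z) = C1 + C2/z^2


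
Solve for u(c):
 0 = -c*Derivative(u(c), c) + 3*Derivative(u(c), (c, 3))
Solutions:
 u(c) = C1 + Integral(C2*airyai(3^(2/3)*c/3) + C3*airybi(3^(2/3)*c/3), c)


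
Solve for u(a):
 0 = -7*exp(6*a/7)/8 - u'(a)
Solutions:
 u(a) = C1 - 49*exp(6*a/7)/48


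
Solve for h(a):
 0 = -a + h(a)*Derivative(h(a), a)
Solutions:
 h(a) = -sqrt(C1 + a^2)
 h(a) = sqrt(C1 + a^2)


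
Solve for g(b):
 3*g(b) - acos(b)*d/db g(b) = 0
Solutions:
 g(b) = C1*exp(3*Integral(1/acos(b), b))


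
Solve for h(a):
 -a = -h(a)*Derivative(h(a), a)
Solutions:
 h(a) = -sqrt(C1 + a^2)
 h(a) = sqrt(C1 + a^2)


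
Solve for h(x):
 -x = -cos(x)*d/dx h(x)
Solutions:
 h(x) = C1 + Integral(x/cos(x), x)


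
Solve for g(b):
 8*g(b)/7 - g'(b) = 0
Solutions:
 g(b) = C1*exp(8*b/7)


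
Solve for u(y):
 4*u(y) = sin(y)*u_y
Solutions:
 u(y) = C1*(cos(y)^2 - 2*cos(y) + 1)/(cos(y)^2 + 2*cos(y) + 1)


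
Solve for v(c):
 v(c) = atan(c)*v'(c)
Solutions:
 v(c) = C1*exp(Integral(1/atan(c), c))


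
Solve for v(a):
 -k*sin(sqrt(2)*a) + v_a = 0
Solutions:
 v(a) = C1 - sqrt(2)*k*cos(sqrt(2)*a)/2


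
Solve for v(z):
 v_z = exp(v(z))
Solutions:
 v(z) = log(-1/(C1 + z))


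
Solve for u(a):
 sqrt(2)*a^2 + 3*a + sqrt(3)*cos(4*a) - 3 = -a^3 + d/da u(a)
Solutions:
 u(a) = C1 + a^4/4 + sqrt(2)*a^3/3 + 3*a^2/2 - 3*a + sqrt(3)*sin(4*a)/4


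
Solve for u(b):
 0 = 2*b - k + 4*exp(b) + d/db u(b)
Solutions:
 u(b) = C1 - b^2 + b*k - 4*exp(b)


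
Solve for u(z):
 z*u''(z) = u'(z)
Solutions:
 u(z) = C1 + C2*z^2


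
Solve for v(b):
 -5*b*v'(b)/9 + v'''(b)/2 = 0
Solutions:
 v(b) = C1 + Integral(C2*airyai(30^(1/3)*b/3) + C3*airybi(30^(1/3)*b/3), b)


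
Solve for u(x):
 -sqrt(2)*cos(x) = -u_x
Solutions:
 u(x) = C1 + sqrt(2)*sin(x)


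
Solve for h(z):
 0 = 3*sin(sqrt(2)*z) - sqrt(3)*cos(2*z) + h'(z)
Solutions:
 h(z) = C1 + sqrt(3)*sin(2*z)/2 + 3*sqrt(2)*cos(sqrt(2)*z)/2


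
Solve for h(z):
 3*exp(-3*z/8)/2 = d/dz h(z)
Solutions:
 h(z) = C1 - 4*exp(-3*z/8)


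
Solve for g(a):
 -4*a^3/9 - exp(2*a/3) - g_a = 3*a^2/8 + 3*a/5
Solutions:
 g(a) = C1 - a^4/9 - a^3/8 - 3*a^2/10 - 3*exp(2*a/3)/2


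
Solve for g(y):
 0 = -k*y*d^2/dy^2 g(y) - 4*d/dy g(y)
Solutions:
 g(y) = C1 + y^(((re(k) - 4)*re(k) + im(k)^2)/(re(k)^2 + im(k)^2))*(C2*sin(4*log(y)*Abs(im(k))/(re(k)^2 + im(k)^2)) + C3*cos(4*log(y)*im(k)/(re(k)^2 + im(k)^2)))


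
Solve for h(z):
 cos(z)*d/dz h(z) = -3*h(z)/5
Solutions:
 h(z) = C1*(sin(z) - 1)^(3/10)/(sin(z) + 1)^(3/10)


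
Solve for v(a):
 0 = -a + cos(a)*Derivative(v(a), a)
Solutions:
 v(a) = C1 + Integral(a/cos(a), a)


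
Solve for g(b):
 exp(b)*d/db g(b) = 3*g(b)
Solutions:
 g(b) = C1*exp(-3*exp(-b))


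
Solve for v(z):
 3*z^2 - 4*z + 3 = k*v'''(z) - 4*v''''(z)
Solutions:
 v(z) = C1 + C2*z + C3*z^2 + C4*exp(k*z/4) + z^5/(20*k) + z^4*(-1/6 + 1/k)/k + z^3*(1/2 - 8/(3*k) + 16/k^2)/k


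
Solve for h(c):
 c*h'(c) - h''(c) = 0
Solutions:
 h(c) = C1 + C2*erfi(sqrt(2)*c/2)


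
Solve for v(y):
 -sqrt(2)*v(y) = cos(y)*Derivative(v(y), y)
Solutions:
 v(y) = C1*(sin(y) - 1)^(sqrt(2)/2)/(sin(y) + 1)^(sqrt(2)/2)


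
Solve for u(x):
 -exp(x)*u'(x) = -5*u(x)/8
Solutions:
 u(x) = C1*exp(-5*exp(-x)/8)


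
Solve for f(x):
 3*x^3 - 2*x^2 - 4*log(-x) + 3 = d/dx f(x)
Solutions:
 f(x) = C1 + 3*x^4/4 - 2*x^3/3 - 4*x*log(-x) + 7*x


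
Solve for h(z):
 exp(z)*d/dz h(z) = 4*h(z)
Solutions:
 h(z) = C1*exp(-4*exp(-z))


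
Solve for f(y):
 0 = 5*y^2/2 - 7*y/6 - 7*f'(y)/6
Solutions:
 f(y) = C1 + 5*y^3/7 - y^2/2


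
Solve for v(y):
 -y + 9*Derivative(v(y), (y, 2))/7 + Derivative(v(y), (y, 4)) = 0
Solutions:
 v(y) = C1 + C2*y + C3*sin(3*sqrt(7)*y/7) + C4*cos(3*sqrt(7)*y/7) + 7*y^3/54


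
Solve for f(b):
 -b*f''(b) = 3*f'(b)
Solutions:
 f(b) = C1 + C2/b^2


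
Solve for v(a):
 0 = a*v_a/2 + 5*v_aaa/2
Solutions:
 v(a) = C1 + Integral(C2*airyai(-5^(2/3)*a/5) + C3*airybi(-5^(2/3)*a/5), a)


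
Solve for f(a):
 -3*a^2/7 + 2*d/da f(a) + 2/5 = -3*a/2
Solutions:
 f(a) = C1 + a^3/14 - 3*a^2/8 - a/5


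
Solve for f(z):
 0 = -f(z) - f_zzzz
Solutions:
 f(z) = (C1*sin(sqrt(2)*z/2) + C2*cos(sqrt(2)*z/2))*exp(-sqrt(2)*z/2) + (C3*sin(sqrt(2)*z/2) + C4*cos(sqrt(2)*z/2))*exp(sqrt(2)*z/2)


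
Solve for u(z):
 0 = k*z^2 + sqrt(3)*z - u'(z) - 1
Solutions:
 u(z) = C1 + k*z^3/3 + sqrt(3)*z^2/2 - z


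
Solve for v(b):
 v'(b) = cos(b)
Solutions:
 v(b) = C1 + sin(b)


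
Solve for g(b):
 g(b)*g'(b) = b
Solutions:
 g(b) = -sqrt(C1 + b^2)
 g(b) = sqrt(C1 + b^2)


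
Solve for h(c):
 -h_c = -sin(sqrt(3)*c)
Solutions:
 h(c) = C1 - sqrt(3)*cos(sqrt(3)*c)/3


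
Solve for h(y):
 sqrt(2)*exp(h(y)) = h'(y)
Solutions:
 h(y) = log(-1/(C1 + sqrt(2)*y))


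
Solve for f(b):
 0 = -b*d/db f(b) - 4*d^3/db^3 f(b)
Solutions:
 f(b) = C1 + Integral(C2*airyai(-2^(1/3)*b/2) + C3*airybi(-2^(1/3)*b/2), b)


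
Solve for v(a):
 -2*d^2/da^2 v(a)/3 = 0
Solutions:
 v(a) = C1 + C2*a


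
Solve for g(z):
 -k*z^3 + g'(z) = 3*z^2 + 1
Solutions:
 g(z) = C1 + k*z^4/4 + z^3 + z


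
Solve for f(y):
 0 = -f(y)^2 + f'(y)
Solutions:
 f(y) = -1/(C1 + y)


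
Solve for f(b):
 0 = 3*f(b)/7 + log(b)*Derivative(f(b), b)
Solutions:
 f(b) = C1*exp(-3*li(b)/7)


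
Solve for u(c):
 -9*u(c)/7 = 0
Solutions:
 u(c) = 0


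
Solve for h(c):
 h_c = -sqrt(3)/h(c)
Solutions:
 h(c) = -sqrt(C1 - 2*sqrt(3)*c)
 h(c) = sqrt(C1 - 2*sqrt(3)*c)


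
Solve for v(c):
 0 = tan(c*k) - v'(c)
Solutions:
 v(c) = C1 + Piecewise((-log(cos(c*k))/k, Ne(k, 0)), (0, True))


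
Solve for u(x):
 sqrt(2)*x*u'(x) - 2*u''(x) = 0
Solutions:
 u(x) = C1 + C2*erfi(2^(1/4)*x/2)


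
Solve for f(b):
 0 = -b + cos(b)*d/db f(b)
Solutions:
 f(b) = C1 + Integral(b/cos(b), b)


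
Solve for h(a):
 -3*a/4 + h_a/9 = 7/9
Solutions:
 h(a) = C1 + 27*a^2/8 + 7*a


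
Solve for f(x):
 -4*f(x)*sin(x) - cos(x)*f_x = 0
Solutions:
 f(x) = C1*cos(x)^4


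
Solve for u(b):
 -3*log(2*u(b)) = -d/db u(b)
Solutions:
 -Integral(1/(log(_y) + log(2)), (_y, u(b)))/3 = C1 - b


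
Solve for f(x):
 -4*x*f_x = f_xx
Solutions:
 f(x) = C1 + C2*erf(sqrt(2)*x)


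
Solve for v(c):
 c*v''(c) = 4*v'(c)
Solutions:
 v(c) = C1 + C2*c^5


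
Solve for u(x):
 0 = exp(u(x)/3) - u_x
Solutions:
 u(x) = 3*log(-1/(C1 + x)) + 3*log(3)


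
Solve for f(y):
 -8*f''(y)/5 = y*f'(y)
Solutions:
 f(y) = C1 + C2*erf(sqrt(5)*y/4)


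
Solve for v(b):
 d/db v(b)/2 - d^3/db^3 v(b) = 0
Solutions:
 v(b) = C1 + C2*exp(-sqrt(2)*b/2) + C3*exp(sqrt(2)*b/2)


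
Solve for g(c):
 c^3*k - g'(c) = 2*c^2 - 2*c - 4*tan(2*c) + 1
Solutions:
 g(c) = C1 + c^4*k/4 - 2*c^3/3 + c^2 - c - 2*log(cos(2*c))


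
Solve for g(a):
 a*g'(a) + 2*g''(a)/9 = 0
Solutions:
 g(a) = C1 + C2*erf(3*a/2)


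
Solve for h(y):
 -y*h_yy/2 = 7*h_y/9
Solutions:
 h(y) = C1 + C2/y^(5/9)


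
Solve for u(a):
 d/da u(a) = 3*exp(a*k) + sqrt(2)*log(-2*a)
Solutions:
 u(a) = C1 + sqrt(2)*a*log(-a) + sqrt(2)*a*(-1 + log(2)) + Piecewise((3*exp(a*k)/k, Ne(k, 0)), (3*a, True))


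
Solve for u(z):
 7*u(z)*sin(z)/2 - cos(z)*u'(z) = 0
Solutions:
 u(z) = C1/cos(z)^(7/2)


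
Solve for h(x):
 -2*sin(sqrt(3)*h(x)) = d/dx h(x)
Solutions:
 h(x) = sqrt(3)*(-acos((-exp(2*sqrt(3)*C1) - exp(4*sqrt(3)*x))/(exp(2*sqrt(3)*C1) - exp(4*sqrt(3)*x))) + 2*pi)/3
 h(x) = sqrt(3)*acos((-exp(2*sqrt(3)*C1) - exp(4*sqrt(3)*x))/(exp(2*sqrt(3)*C1) - exp(4*sqrt(3)*x)))/3


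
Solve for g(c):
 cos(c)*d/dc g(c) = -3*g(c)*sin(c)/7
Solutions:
 g(c) = C1*cos(c)^(3/7)


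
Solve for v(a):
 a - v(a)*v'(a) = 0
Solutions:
 v(a) = -sqrt(C1 + a^2)
 v(a) = sqrt(C1 + a^2)


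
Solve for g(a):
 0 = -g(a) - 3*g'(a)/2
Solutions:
 g(a) = C1*exp(-2*a/3)


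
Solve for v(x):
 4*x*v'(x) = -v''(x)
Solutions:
 v(x) = C1 + C2*erf(sqrt(2)*x)


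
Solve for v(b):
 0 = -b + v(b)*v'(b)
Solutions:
 v(b) = -sqrt(C1 + b^2)
 v(b) = sqrt(C1 + b^2)


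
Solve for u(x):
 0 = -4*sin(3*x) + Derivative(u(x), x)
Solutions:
 u(x) = C1 - 4*cos(3*x)/3


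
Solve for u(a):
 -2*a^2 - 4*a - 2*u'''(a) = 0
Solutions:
 u(a) = C1 + C2*a + C3*a^2 - a^5/60 - a^4/12


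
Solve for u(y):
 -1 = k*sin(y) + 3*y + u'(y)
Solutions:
 u(y) = C1 + k*cos(y) - 3*y^2/2 - y


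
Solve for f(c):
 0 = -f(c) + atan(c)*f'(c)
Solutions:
 f(c) = C1*exp(Integral(1/atan(c), c))


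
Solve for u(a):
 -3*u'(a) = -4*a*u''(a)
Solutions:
 u(a) = C1 + C2*a^(7/4)


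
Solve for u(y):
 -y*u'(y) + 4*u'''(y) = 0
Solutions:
 u(y) = C1 + Integral(C2*airyai(2^(1/3)*y/2) + C3*airybi(2^(1/3)*y/2), y)


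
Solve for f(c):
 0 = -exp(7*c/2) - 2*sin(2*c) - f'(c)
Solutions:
 f(c) = C1 - 2*exp(7*c/2)/7 + cos(2*c)
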